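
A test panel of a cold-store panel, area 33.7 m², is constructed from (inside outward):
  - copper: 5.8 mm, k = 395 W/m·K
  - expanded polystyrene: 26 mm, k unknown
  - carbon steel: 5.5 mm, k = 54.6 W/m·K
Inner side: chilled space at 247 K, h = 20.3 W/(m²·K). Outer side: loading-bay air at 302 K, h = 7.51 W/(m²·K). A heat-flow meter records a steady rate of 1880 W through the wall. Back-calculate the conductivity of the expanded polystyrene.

Model the wall as resistances in series:
R_inner film = 1/(h_i·A) = 1/(20.3×33.7) = 0.001462 K/W
R_copper = L/(kA) = 0.0058/(395×33.7) = 4.357×10^-7 K/W
R_carbon steel = L/(kA) = 0.0055/(54.6×33.7) = 2.989×10^-6 K/W
R_outer film = 1/(h_o·A) = 1/(7.51×33.7) = 0.003951 K/W
Sum of known resistances R_other = 0.005416 K/W
Total R = ΔT/Q = 55/1880 = 0.02926 K/W
R_expanded polystyrene = R_total − R_other = 0.02384 K/W
k = L/(R·A) = 0.026/(0.02384×33.7)

k ≈ 0.0324 W/(m·K)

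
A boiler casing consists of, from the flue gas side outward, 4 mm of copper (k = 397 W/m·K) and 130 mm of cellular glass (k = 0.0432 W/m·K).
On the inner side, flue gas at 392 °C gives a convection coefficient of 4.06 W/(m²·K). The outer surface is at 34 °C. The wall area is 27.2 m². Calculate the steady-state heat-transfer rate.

Q ≈ 2990 W

Using the resistance-network approach (series):
R_inner film = 1/(h_i·A) = 1/(4.06×27.2) = 0.009055 K/W
R_copper = L/(kA) = 0.004/(397×27.2) = 3.704×10^-7 K/W
R_cellular glass = L/(kA) = 0.13/(0.0432×27.2) = 0.1106 K/W
R_total = 0.1197 K/W
Q = ΔT / R_total = 358 / 0.1197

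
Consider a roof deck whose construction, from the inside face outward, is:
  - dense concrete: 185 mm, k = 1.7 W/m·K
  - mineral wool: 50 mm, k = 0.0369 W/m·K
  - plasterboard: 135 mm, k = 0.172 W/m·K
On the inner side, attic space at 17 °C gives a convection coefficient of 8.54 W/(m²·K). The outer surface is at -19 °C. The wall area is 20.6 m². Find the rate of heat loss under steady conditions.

Q ≈ 313 W

Model the wall as resistances in series:
R_inner film = 1/(h_i·A) = 1/(8.54×20.6) = 0.005684 K/W
R_dense concrete = L/(kA) = 0.185/(1.7×20.6) = 0.005283 K/W
R_mineral wool = L/(kA) = 0.05/(0.0369×20.6) = 0.06578 K/W
R_plasterboard = L/(kA) = 0.135/(0.172×20.6) = 0.0381 K/W
R_total = 0.1148 K/W
Q = ΔT / R_total = 36 / 0.1148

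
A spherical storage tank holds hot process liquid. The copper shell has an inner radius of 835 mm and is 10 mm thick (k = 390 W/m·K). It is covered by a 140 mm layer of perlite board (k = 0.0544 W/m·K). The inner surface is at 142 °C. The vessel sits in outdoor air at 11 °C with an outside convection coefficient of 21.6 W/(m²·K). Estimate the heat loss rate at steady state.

Q ≈ 524 W

Each spherical layer contributes R = (1/r_i − 1/r_o)/(4πk):
R_copper shell = (1/0.835 − 1/0.845)/(4π×390) = 2.892×10^-6 K/W
R_perlite board = (1/0.845 − 1/0.985)/(4π×0.0544) = 0.2461 K/W
R_outer film = 1/(h·4πr_o²) = 1/(21.6×4π×0.985²) = 0.003797 K/W
R_total = 0.2499 K/W
Q = ΔT/R_total = 131/0.2499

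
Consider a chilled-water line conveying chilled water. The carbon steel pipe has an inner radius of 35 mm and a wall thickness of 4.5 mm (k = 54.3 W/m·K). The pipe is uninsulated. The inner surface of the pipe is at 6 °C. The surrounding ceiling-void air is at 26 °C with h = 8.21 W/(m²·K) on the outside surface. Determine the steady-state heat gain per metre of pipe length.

Cylindrical conduction, so R = ln(r₂/r₁)/(2πkL) per layer, in series:
R_carbon steel pipe wall = ln(39.5/35)/(2π×54.3×1) = 3.545×10^-4 K/W
R_outer film = 1/(h_o·2πr_oL) = 1/(8.21×2π×0.0395×1) = 0.4908 K/W
R_total = 0.4911 K/W
Q = ΔT/R_total = 20/0.4911

q′ ≈ 40.7 W/m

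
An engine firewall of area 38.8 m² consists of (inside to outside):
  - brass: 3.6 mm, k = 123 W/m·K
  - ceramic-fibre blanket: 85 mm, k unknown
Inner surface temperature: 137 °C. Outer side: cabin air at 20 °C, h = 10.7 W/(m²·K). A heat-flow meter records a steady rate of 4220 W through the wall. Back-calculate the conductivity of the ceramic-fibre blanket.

k ≈ 0.0865 W/(m·K)

Series thermal resistances:
R_brass = L/(kA) = 0.0036/(123×38.8) = 7.543×10^-7 K/W
R_outer film = 1/(h_o·A) = 1/(10.7×38.8) = 0.002409 K/W
Sum of known resistances R_other = 0.002409 K/W
Total R = ΔT/Q = 117/4220 = 0.02773 K/W
R_ceramic-fibre blanket = R_total − R_other = 0.02532 K/W
k = L/(R·A) = 0.085/(0.02532×38.8)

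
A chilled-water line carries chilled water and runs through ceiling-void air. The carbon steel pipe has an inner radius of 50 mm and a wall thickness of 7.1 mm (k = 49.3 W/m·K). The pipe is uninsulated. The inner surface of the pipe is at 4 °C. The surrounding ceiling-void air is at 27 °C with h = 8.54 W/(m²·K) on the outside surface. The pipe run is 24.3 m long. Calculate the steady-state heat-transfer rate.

Q ≈ 1710 W

For a radial system each layer contributes R = ln(r_out/r_in)/(2πkL); films add R = 1/(hA).
R_carbon steel pipe wall = ln(57.1/50)/(2π×49.3×24.3) = 1.764×10^-5 K/W
R_outer film = 1/(h_o·2πr_oL) = 1/(8.54×2π×0.0571×24.3) = 0.01343 K/W
R_total = 0.01345 K/W
Q = ΔT/R_total = 23/0.01345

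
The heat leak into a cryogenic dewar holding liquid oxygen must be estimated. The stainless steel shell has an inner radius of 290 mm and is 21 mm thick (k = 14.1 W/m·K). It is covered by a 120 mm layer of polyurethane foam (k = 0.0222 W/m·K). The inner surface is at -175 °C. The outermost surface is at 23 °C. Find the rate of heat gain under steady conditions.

Q ≈ 61.7 W

For a spherical shell R = (1/r₁ − 1/r₂)/(4πk); film R = 1/(h·4πr²). In series:
R_stainless steel shell = (1/0.29 − 1/0.311)/(4π×14.1) = 0.001314 K/W
R_polyurethane foam = (1/0.311 − 1/0.431)/(4π×0.0222) = 3.209 K/W
R_total = 3.21 K/W
Q = ΔT/R_total = 198/3.21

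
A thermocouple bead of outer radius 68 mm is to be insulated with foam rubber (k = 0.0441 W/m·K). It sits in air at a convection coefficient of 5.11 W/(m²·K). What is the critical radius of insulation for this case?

r_cr ≈ 17.3 mm

For a sphere r_cr = 2k/h = 2×0.0441/5.11
r_cr = 17.3 mm; since the bare radius (68 mm) is above r_cr, any added insulation will reduce heat loss.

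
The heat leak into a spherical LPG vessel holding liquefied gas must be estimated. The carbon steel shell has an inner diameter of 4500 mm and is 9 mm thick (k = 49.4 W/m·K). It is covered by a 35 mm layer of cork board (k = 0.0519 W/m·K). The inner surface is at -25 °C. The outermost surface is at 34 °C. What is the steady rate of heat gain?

Each spherical layer contributes R = (1/r_i − 1/r_o)/(4πk):
R_carbon steel shell = (1/2.25 − 1/2.259)/(4π×49.4) = 2.852×10^-6 K/W
R_cork board = (1/2.259 − 1/2.294)/(4π×0.0519) = 0.01036 K/W
R_total = 0.01036 K/W
Q = ΔT/R_total = 59/0.01036

Q ≈ 5700 W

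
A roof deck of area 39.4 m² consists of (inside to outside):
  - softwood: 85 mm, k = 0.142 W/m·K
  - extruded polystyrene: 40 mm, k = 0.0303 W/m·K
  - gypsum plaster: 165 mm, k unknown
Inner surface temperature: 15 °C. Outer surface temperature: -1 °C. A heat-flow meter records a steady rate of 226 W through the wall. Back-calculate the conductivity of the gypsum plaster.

k ≈ 0.19 W/(m·K)

Series thermal resistances:
R_softwood = L/(kA) = 0.085/(0.142×39.4) = 0.01519 K/W
R_extruded polystyrene = L/(kA) = 0.04/(0.0303×39.4) = 0.03351 K/W
Sum of known resistances R_other = 0.0487 K/W
Total R = ΔT/Q = 16/226 = 0.0708 K/W
R_gypsum plaster = R_total − R_other = 0.0221 K/W
k = L/(R·A) = 0.165/(0.0221×39.4)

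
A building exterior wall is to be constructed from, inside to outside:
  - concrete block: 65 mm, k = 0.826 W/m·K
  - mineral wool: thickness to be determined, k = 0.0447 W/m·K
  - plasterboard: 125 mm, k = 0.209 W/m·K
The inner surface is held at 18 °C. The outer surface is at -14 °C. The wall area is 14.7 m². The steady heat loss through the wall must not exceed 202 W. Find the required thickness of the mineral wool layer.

Series thermal resistances:
R_concrete block = L/(kA) = 0.065/(0.826×14.7) = 0.005353 K/W
R_plasterboard = L/(kA) = 0.125/(0.209×14.7) = 0.04069 K/W
Sum of the known resistances R_other = 0.04604 K/W
Required total resistance R_tot = ΔT/Q_allow = 32/202 = 0.1584 K/W
R_mineral wool = R_tot − R_other = 0.1124 K/W
L = R·k·A = 0.1124×0.0447×14.7

L ≈ 73.8 mm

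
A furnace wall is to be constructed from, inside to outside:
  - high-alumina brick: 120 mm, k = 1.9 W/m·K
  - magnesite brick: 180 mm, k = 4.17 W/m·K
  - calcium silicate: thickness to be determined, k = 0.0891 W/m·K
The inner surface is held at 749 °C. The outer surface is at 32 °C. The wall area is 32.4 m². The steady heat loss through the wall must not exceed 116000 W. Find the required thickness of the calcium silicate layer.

Model the wall as resistances in series:
R_high-alumina brick = L/(kA) = 0.12/(1.9×32.4) = 0.001949 K/W
R_magnesite brick = L/(kA) = 0.18/(4.17×32.4) = 0.001332 K/W
Sum of the known resistances R_other = 0.003282 K/W
Required total resistance R_tot = ΔT/Q_allow = 717/116000 = 0.006181 K/W
R_calcium silicate = R_tot − R_other = 0.002899 K/W
L = R·k·A = 0.002899×0.0891×32.4

L ≈ 8.37 mm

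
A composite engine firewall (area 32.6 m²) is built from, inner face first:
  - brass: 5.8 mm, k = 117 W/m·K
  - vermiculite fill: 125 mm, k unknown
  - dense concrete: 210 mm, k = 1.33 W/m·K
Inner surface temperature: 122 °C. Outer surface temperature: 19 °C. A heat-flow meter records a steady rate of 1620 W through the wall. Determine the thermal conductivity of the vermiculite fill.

Thermal resistances in series:
R_brass = L/(kA) = 0.0058/(117×32.6) = 1.521×10^-6 K/W
R_dense concrete = L/(kA) = 0.21/(1.33×32.6) = 0.004843 K/W
Sum of known resistances R_other = 0.004845 K/W
Total R = ΔT/Q = 103/1620 = 0.06358 K/W
R_vermiculite fill = R_total − R_other = 0.05874 K/W
k = L/(R·A) = 0.125/(0.05874×32.6)

k ≈ 0.0653 W/(m·K)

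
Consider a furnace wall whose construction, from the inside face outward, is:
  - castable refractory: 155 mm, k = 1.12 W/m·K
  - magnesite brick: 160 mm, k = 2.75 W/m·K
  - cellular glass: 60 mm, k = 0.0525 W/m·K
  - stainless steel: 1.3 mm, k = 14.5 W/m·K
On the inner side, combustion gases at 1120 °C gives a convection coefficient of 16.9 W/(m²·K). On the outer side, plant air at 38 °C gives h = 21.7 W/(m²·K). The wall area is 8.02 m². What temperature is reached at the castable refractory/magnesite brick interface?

Model the wall as resistances in series:
R_inner film = 1/(h_i·A) = 1/(16.9×8.02) = 0.007378 K/W
R_castable refractory = L/(kA) = 0.155/(1.12×8.02) = 0.01726 K/W
R_magnesite brick = L/(kA) = 0.16/(2.75×8.02) = 0.007255 K/W
R_cellular glass = L/(kA) = 0.06/(0.0525×8.02) = 0.1425 K/W
R_stainless steel = L/(kA) = 0.0013/(14.5×8.02) = 1.118×10^-5 K/W
R_outer film = 1/(h_o·A) = 1/(21.7×8.02) = 0.005746 K/W
R_total = 0.1801 K/W;  Q = ΔT/R_total = 1082/0.1801 = 6006 W
T_interface = T_inner − Q·ΣR(inner→interface) = 1120 − 6010×0.02463

T ≈ 972 °C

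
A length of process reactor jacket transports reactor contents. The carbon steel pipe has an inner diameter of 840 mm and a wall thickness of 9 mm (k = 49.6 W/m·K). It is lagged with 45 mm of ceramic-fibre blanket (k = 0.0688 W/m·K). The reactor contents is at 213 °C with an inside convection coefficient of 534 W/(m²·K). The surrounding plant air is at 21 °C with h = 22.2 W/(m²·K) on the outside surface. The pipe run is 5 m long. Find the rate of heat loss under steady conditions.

Q ≈ 3890 W

Radial resistances (cylindrical: R_cond = ln(r_o/r_i)/(2πkL), R_conv = 1/(h·2πrL)):
R_inner film = 1/(h_i·2πr₁L) = 1/(534×2π×0.42×5) = 1.419×10^-4 K/W
R_carbon steel pipe wall = ln(429/420)/(2π×49.6×5) = 1.361×10^-5 K/W
R_ceramic-fibre blanket = ln(474/429)/(2π×0.0688×5) = 0.04615 K/W
R_outer film = 1/(h_o·2πr_oL) = 1/(22.2×2π×0.474×5) = 0.003025 K/W
R_total = 0.04933 K/W
Q = ΔT/R_total = 192/0.04933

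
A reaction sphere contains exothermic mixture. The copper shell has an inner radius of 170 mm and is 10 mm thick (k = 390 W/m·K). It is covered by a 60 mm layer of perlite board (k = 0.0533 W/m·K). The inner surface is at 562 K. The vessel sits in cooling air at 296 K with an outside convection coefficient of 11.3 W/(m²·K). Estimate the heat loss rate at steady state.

Radial (spherical) resistances in series:
R_copper shell = (1/0.17 − 1/0.18)/(4π×390) = 6.668×10^-5 K/W
R_perlite board = (1/0.18 − 1/0.24)/(4π×0.0533) = 2.074 K/W
R_outer film = 1/(h·4πr_o²) = 1/(11.3×4π×0.24²) = 0.1223 K/W
R_total = 2.196 K/W
Q = ΔT/R_total = 266/2.196

Q ≈ 121 W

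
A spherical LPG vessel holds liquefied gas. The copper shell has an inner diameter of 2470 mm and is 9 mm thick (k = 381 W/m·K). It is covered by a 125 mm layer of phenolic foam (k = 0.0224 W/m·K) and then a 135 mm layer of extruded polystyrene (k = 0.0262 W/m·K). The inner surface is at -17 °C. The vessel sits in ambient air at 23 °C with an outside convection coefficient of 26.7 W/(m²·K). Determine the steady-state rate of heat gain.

Each spherical layer contributes R = (1/r_i − 1/r_o)/(4πk):
R_copper shell = (1/1.235 − 1/1.244)/(4π×381) = 1.224×10^-6 K/W
R_phenolic foam = (1/1.244 − 1/1.369)/(4π×0.0224) = 0.2608 K/W
R_extruded polystyrene = (1/1.369 − 1/1.504)/(4π×0.0262) = 0.1991 K/W
R_outer film = 1/(h·4πr_o²) = 1/(26.7×4π×1.504²) = 0.001318 K/W
R_total = 0.4612 K/W
Q = ΔT/R_total = 40/0.4612

Q ≈ 86.7 W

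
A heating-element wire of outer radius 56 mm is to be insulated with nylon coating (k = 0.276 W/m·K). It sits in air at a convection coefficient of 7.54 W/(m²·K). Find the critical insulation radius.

For a cylinder r_cr = k/h = 0.276/7.54
r_cr = 36.6 mm; since the bare radius (56 mm) is above r_cr, any added insulation will reduce heat loss.

r_cr ≈ 36.6 mm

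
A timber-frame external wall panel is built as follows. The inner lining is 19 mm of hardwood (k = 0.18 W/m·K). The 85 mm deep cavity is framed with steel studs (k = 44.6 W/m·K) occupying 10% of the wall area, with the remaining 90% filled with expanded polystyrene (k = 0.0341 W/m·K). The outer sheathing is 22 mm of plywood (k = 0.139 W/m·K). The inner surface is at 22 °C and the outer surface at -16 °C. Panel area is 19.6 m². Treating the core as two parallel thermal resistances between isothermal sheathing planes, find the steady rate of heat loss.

Sheathing layers in series; stud and cavity paths in parallel between them.
R_inner = 0.019/(0.18×19.6) = 0.005385 K/W
R_stud  = 0.085/(44.6×0.1×19.6) = 9.724×10^-4 K/W
R_cav   = 0.085/(0.0341×0.9×19.6) = 0.1413 K/W
1/R_core = 1/R_stud + 1/R_cav → R_core = 9.657×10^-4 K/W
R_outer = 0.022/(0.139×19.6) = 0.008075 K/W
R_total = 0.01443 K/W
Q = ΔT/R_total = 38/0.01443

Q ≈ 2630 W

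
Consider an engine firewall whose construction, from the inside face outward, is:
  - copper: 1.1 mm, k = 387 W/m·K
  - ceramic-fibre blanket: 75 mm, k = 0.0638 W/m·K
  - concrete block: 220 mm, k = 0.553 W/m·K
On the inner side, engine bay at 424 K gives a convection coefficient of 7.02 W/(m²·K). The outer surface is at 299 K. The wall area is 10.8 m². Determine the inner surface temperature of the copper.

Series thermal resistances:
R_inner film = 1/(h_i·A) = 1/(7.02×10.8) = 0.01319 K/W
R_copper = L/(kA) = 0.0011/(387×10.8) = 2.632×10^-7 K/W
R_ceramic-fibre blanket = L/(kA) = 0.075/(0.0638×10.8) = 0.1088 K/W
R_concrete block = L/(kA) = 0.22/(0.553×10.8) = 0.03684 K/W
R_total = 0.1589 K/W;  Q = ΔT/R_total = 125/0.1589 = 786.8 W
T_interface = T_inner − Q·ΣR(inner→interface) = 424 − 787×0.01319

T ≈ 414 K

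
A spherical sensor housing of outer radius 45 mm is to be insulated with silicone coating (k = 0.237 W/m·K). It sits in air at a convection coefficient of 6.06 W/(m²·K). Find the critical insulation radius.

For a sphere r_cr = 2k/h = 2×0.237/6.06
r_cr = 78.2 mm; since the bare radius (45 mm) is below r_cr, adding a thin layer of insulation will *increase* heat loss.

r_cr ≈ 78.2 mm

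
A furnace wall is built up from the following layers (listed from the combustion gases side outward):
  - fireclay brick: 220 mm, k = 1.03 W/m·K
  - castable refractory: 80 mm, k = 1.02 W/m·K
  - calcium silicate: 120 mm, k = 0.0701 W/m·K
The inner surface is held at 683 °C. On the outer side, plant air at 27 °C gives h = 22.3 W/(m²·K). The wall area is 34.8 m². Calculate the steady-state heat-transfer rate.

Q ≈ 11100 W

Treating each layer as a thermal resistance in series:
R_fireclay brick = L/(kA) = 0.22/(1.03×34.8) = 0.006138 K/W
R_castable refractory = L/(kA) = 0.08/(1.02×34.8) = 0.002254 K/W
R_calcium silicate = L/(kA) = 0.12/(0.0701×34.8) = 0.04919 K/W
R_outer film = 1/(h_o·A) = 1/(22.3×34.8) = 0.001289 K/W
R_total = 0.05887 K/W
Q = ΔT / R_total = 656 / 0.05887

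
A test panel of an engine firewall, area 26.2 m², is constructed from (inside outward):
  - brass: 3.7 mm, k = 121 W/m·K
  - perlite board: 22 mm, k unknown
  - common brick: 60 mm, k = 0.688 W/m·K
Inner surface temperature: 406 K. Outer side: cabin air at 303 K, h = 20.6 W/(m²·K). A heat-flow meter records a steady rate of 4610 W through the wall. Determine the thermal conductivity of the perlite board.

Series thermal resistances:
R_brass = L/(kA) = 0.0037/(121×26.2) = 1.167×10^-6 K/W
R_common brick = L/(kA) = 0.06/(0.688×26.2) = 0.003329 K/W
R_outer film = 1/(h_o·A) = 1/(20.6×26.2) = 0.001853 K/W
Sum of known resistances R_other = 0.005183 K/W
Total R = ΔT/Q = 103/4610 = 0.02234 K/W
R_perlite board = R_total − R_other = 0.01716 K/W
k = L/(R·A) = 0.022/(0.01716×26.2)

k ≈ 0.0489 W/(m·K)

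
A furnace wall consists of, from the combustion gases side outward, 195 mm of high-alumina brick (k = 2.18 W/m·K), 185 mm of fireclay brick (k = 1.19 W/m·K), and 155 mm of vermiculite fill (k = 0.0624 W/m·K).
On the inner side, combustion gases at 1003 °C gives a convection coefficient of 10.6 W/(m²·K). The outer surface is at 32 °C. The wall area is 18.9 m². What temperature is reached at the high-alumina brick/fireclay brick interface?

T ≈ 940 °C

Model the wall as resistances in series:
R_inner film = 1/(h_i·A) = 1/(10.6×18.9) = 0.004992 K/W
R_high-alumina brick = L/(kA) = 0.195/(2.18×18.9) = 0.004733 K/W
R_fireclay brick = L/(kA) = 0.185/(1.19×18.9) = 0.008226 K/W
R_vermiculite fill = L/(kA) = 0.155/(0.0624×18.9) = 0.1314 K/W
R_total = 0.1494 K/W;  Q = ΔT/R_total = 971/0.1494 = 6500 W
T_interface = T_inner − Q·ΣR(inner→interface) = 1003 − 6500×0.009724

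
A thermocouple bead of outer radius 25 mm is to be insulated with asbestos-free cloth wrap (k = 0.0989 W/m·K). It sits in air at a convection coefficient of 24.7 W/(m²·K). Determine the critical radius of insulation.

For a sphere r_cr = 2k/h = 2×0.0989/24.7
r_cr = 8.01 mm; since the bare radius (25 mm) is above r_cr, any added insulation will reduce heat loss.

r_cr ≈ 8.01 mm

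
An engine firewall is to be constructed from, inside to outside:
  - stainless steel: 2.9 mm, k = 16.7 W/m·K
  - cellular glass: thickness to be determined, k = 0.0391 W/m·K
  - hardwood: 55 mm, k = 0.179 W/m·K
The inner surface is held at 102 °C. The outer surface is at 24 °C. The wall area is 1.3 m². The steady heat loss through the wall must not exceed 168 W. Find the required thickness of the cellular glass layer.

L ≈ 11.6 mm

Treating each layer as a thermal resistance in series:
R_stainless steel = L/(kA) = 0.0029/(16.7×1.3) = 1.336×10^-4 K/W
R_hardwood = L/(kA) = 0.055/(0.179×1.3) = 0.2364 K/W
Sum of the known resistances R_other = 0.2365 K/W
Required total resistance R_tot = ΔT/Q_allow = 78/168 = 0.4643 K/W
R_cellular glass = R_tot − R_other = 0.2278 K/W
L = R·k·A = 0.2278×0.0391×1.3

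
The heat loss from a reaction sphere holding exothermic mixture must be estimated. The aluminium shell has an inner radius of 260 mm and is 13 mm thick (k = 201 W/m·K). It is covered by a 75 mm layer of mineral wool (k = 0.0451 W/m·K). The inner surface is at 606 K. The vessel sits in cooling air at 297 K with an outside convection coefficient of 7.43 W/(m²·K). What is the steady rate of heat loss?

Q ≈ 209 W

Each spherical layer contributes R = (1/r_i − 1/r_o)/(4πk):
R_aluminium shell = (1/0.26 − 1/0.273)/(4π×201) = 7.251×10^-5 K/W
R_mineral wool = (1/0.273 − 1/0.348)/(4π×0.0451) = 1.393 K/W
R_outer film = 1/(h·4πr_o²) = 1/(7.43×4π×0.348²) = 0.08844 K/W
R_total = 1.481 K/W
Q = ΔT/R_total = 309/1.481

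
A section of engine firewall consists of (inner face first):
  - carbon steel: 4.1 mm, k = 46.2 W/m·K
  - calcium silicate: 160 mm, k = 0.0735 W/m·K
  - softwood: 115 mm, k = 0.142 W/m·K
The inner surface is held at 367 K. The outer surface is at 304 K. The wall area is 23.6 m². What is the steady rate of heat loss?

Series thermal resistances:
R_carbon steel = L/(kA) = 0.0041/(46.2×23.6) = 3.76×10^-6 K/W
R_calcium silicate = L/(kA) = 0.16/(0.0735×23.6) = 0.09224 K/W
R_softwood = L/(kA) = 0.115/(0.142×23.6) = 0.03432 K/W
R_total = 0.1266 K/W
Q = ΔT / R_total = 63 / 0.1266

Q ≈ 498 W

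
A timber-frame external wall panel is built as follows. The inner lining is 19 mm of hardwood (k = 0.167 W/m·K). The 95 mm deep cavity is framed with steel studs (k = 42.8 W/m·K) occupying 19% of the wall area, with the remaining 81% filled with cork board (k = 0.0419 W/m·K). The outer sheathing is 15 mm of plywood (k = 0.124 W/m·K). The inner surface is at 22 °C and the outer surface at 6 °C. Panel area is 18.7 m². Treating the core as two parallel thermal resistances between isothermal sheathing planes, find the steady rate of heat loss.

Sheathing layers in series; stud and cavity paths in parallel between them.
R_inner = 0.019/(0.167×18.7) = 0.006084 K/W
R_stud  = 0.095/(42.8×0.19×18.7) = 6.247×10^-4 K/W
R_cav   = 0.095/(0.0419×0.81×18.7) = 0.1497 K/W
1/R_core = 1/R_stud + 1/R_cav → R_core = 6.221×10^-4 K/W
R_outer = 0.015/(0.124×18.7) = 0.006469 K/W
R_total = 0.01318 K/W
Q = ΔT/R_total = 16/0.01318

Q ≈ 1210 W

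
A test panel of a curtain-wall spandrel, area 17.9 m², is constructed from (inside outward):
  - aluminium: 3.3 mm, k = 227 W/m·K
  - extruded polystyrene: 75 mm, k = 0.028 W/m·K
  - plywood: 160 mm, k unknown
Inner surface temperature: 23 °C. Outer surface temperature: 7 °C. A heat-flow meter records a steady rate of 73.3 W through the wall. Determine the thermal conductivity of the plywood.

k ≈ 0.13 W/(m·K)

Thermal resistances in series:
R_aluminium = L/(kA) = 0.0033/(227×17.9) = 8.121×10^-7 K/W
R_extruded polystyrene = L/(kA) = 0.075/(0.028×17.9) = 0.1496 K/W
Sum of known resistances R_other = 0.1496 K/W
Total R = ΔT/Q = 16/73.3 = 0.2183 K/W
R_plywood = R_total − R_other = 0.06864 K/W
k = L/(R·A) = 0.16/(0.06864×17.9)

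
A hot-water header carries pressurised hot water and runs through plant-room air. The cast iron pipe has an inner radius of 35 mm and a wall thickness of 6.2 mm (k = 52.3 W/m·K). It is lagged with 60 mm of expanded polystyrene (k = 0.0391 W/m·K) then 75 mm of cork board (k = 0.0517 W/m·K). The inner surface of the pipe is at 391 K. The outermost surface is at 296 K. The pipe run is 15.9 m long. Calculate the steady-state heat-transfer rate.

Q ≈ 282 W

Radial resistances (cylindrical: R_cond = ln(r_o/r_i)/(2πkL), R_conv = 1/(h·2πrL)):
R_cast iron pipe wall = ln(41.2/35)/(2π×52.3×15.9) = 3.121×10^-5 K/W
R_expanded polystyrene = ln(101.2/41.2)/(2π×0.0391×15.9) = 0.2301 K/W
R_cork board = ln(176.2/101.2)/(2π×0.0517×15.9) = 0.1074 K/W
R_total = 0.3375 K/W
Q = ΔT/R_total = 95/0.3375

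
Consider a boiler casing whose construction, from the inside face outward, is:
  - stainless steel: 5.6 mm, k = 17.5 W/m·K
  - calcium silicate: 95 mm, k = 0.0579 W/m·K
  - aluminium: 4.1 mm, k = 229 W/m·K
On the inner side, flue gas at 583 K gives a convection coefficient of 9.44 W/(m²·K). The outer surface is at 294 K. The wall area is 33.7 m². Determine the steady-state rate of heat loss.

Q ≈ 5570 W

Thermal resistances in series:
R_inner film = 1/(h_i·A) = 1/(9.44×33.7) = 0.003143 K/W
R_stainless steel = L/(kA) = 0.0056/(17.5×33.7) = 9.496×10^-6 K/W
R_calcium silicate = L/(kA) = 0.095/(0.0579×33.7) = 0.04869 K/W
R_aluminium = L/(kA) = 0.0041/(229×33.7) = 5.313×10^-7 K/W
R_total = 0.05184 K/W
Q = ΔT / R_total = 289 / 0.05184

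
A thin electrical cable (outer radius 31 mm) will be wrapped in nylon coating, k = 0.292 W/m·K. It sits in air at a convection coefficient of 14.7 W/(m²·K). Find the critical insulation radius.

For a cylinder r_cr = k/h = 0.292/14.7
r_cr = 19.9 mm; since the bare radius (31 mm) is above r_cr, any added insulation will reduce heat loss.

r_cr ≈ 19.9 mm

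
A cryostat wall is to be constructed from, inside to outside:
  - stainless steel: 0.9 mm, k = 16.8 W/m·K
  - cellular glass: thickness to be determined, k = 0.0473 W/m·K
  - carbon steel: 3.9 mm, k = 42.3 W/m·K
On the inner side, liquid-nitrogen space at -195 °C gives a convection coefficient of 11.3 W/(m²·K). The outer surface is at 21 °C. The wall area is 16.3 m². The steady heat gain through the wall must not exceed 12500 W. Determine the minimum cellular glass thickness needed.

Using the resistance-network approach (series):
R_inner film = 1/(h_i·A) = 1/(11.3×16.3) = 0.005429 K/W
R_stainless steel = L/(kA) = 0.0009/(16.8×16.3) = 3.287×10^-6 K/W
R_carbon steel = L/(kA) = 0.0039/(42.3×16.3) = 5.656×10^-6 K/W
Sum of the known resistances R_other = 0.005438 K/W
Required total resistance R_tot = ΔT/Q_allow = 216/12500 = 0.01728 K/W
R_cellular glass = R_tot − R_other = 0.01184 K/W
L = R·k·A = 0.01184×0.0473×16.3

L ≈ 9.13 mm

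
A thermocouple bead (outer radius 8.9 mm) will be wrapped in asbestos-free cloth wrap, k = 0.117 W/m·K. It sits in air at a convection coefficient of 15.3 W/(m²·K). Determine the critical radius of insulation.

r_cr ≈ 15.3 mm

For a sphere r_cr = 2k/h = 2×0.117/15.3
r_cr = 15.3 mm; since the bare radius (8.9 mm) is below r_cr, adding a thin layer of insulation will *increase* heat loss.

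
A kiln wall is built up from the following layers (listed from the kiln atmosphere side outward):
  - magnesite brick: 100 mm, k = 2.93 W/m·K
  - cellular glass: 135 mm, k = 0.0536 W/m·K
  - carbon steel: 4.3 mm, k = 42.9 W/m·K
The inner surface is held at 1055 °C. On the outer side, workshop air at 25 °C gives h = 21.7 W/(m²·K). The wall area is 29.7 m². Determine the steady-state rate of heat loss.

Q ≈ 11800 W

Using the resistance-network approach (series):
R_magnesite brick = L/(kA) = 0.1/(2.93×29.7) = 0.001149 K/W
R_cellular glass = L/(kA) = 0.135/(0.0536×29.7) = 0.0848 K/W
R_carbon steel = L/(kA) = 0.0043/(42.9×29.7) = 3.375×10^-6 K/W
R_outer film = 1/(h_o·A) = 1/(21.7×29.7) = 0.001552 K/W
R_total = 0.08751 K/W
Q = ΔT / R_total = 1030 / 0.08751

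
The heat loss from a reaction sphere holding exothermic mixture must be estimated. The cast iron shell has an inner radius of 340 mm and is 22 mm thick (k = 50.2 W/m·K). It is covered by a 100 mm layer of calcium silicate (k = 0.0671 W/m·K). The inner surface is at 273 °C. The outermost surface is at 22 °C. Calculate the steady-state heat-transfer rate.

Radial (spherical) resistances in series:
R_cast iron shell = (1/0.34 − 1/0.362)/(4π×50.2) = 2.833×10^-4 K/W
R_calcium silicate = (1/0.362 − 1/0.462)/(4π×0.0671) = 0.7091 K/W
R_total = 0.7094 K/W
Q = ΔT/R_total = 251/0.7094

Q ≈ 354 W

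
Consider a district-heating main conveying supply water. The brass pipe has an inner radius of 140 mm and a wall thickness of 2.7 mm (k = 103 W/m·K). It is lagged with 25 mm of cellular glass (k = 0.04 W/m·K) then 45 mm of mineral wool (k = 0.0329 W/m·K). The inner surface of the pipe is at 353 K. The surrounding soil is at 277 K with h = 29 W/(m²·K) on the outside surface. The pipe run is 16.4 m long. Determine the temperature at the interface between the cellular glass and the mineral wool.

Radial resistances (cylindrical: R_cond = ln(r_o/r_i)/(2πkL), R_conv = 1/(h·2πrL)):
R_brass pipe wall = ln(142.7/140)/(2π×103×16.4) = 1.8×10^-6 K/W
R_cellular glass = ln(167.7/142.7)/(2π×0.04×16.4) = 0.03917 K/W
R_mineral wool = ln(212.7/167.7)/(2π×0.0329×16.4) = 0.07012 K/W
R_outer film = 1/(h_o·2πr_oL) = 1/(29×2π×0.2127×16.4) = 0.001573 K/W
R_total = 0.1109 K/W
Q = ΔT/R_total = 76/0.1109
Q = 686 W
T_interface = T_inner − Q·ΣR(inner→interface) = 353 − 686×0.03917

T ≈ 326 K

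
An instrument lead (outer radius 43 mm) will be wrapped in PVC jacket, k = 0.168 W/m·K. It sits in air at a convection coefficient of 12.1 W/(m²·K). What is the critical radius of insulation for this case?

r_cr ≈ 13.9 mm

For a cylinder r_cr = k/h = 0.168/12.1
r_cr = 13.9 mm; since the bare radius (43 mm) is above r_cr, any added insulation will reduce heat loss.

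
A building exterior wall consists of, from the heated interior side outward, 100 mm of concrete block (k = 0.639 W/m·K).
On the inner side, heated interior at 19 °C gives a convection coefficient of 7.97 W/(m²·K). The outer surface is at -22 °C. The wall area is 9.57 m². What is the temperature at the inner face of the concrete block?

T ≈ 0.756 °C

Model the wall as resistances in series:
R_inner film = 1/(h_i·A) = 1/(7.97×9.57) = 0.01311 K/W
R_concrete block = L/(kA) = 0.1/(0.639×9.57) = 0.01635 K/W
R_total = 0.02946 K/W;  Q = ΔT/R_total = 41/0.02946 = 1392 W
T_interface = T_inner − Q·ΣR(inner→interface) = 19 − 1390×0.01311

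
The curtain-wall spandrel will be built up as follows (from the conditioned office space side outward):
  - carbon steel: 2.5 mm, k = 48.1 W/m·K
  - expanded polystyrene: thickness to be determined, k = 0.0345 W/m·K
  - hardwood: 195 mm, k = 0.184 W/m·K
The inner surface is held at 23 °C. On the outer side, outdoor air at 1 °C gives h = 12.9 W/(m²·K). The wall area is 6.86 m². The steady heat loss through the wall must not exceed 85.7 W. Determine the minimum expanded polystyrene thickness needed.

Treating each layer as a thermal resistance in series:
R_carbon steel = L/(kA) = 0.0025/(48.1×6.86) = 7.577×10^-6 K/W
R_hardwood = L/(kA) = 0.195/(0.184×6.86) = 0.1545 K/W
R_outer film = 1/(h_o·A) = 1/(12.9×6.86) = 0.0113 K/W
Sum of the known resistances R_other = 0.1658 K/W
Required total resistance R_tot = ΔT/Q_allow = 22/85.7 = 0.2567 K/W
R_expanded polystyrene = R_tot − R_other = 0.09091 K/W
L = R·k·A = 0.09091×0.0345×6.86

L ≈ 21.5 mm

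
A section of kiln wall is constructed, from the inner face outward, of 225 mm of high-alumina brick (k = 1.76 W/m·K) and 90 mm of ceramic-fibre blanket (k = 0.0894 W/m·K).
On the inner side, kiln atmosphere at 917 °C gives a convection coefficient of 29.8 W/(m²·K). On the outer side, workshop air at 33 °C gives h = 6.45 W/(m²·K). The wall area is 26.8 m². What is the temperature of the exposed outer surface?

Treating each layer as a thermal resistance in series:
R_inner film = 1/(h_i·A) = 1/(29.8×26.8) = 0.001252 K/W
R_high-alumina brick = L/(kA) = 0.225/(1.76×26.8) = 0.00477 K/W
R_ceramic-fibre blanket = L/(kA) = 0.09/(0.0894×26.8) = 0.03756 K/W
R_outer film = 1/(h_o·A) = 1/(6.45×26.8) = 0.005785 K/W
R_total = 0.04937 K/W;  Q = ΔT/R_total = 884/0.04937 = 17910 W
T_interface = T_inner − Q·ΣR(inner→interface) = 917 − 17900×0.04359

T ≈ 137 °C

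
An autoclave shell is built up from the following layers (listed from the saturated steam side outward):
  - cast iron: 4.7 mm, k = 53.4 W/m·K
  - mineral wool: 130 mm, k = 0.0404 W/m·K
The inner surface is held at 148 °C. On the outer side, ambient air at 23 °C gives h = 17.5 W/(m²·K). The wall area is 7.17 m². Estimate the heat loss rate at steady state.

Q ≈ 274 W

Treating each layer as a thermal resistance in series:
R_cast iron = L/(kA) = 0.0047/(53.4×7.17) = 1.228×10^-5 K/W
R_mineral wool = L/(kA) = 0.13/(0.0404×7.17) = 0.4488 K/W
R_outer film = 1/(h_o·A) = 1/(17.5×7.17) = 0.00797 K/W
R_total = 0.4568 K/W
Q = ΔT / R_total = 125 / 0.4568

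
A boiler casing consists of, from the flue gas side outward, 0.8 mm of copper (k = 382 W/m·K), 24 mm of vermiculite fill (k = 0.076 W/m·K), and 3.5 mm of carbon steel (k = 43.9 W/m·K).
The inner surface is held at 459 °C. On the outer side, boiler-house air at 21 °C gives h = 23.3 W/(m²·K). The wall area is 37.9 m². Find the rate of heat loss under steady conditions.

Q ≈ 46300 W

Thermal resistances in series:
R_copper = L/(kA) = 0.0008/(382×37.9) = 5.526×10^-8 K/W
R_vermiculite fill = L/(kA) = 0.024/(0.076×37.9) = 0.008332 K/W
R_carbon steel = L/(kA) = 0.0035/(43.9×37.9) = 2.104×10^-6 K/W
R_outer film = 1/(h_o·A) = 1/(23.3×37.9) = 0.001132 K/W
R_total = 0.009467 K/W
Q = ΔT / R_total = 438 / 0.009467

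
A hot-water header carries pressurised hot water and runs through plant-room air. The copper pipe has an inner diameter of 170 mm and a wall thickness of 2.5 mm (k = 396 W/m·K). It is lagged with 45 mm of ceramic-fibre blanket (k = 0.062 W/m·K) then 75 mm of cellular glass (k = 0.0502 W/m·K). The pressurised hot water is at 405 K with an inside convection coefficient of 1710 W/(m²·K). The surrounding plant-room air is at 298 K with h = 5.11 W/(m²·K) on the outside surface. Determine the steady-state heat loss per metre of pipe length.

q′ ≈ 40.6 W/m

For a radial system each layer contributes R = ln(r_out/r_in)/(2πkL); films add R = 1/(hA).
R_inner film = 1/(h_i·2πr₁L) = 1/(1710×2π×0.085×1) = 0.001095 K/W
R_copper pipe wall = ln(87.5/85)/(2π×396×1) = 1.165×10^-5 K/W
R_ceramic-fibre blanket = ln(132.5/87.5)/(2π×0.062×1) = 1.065 K/W
R_cellular glass = ln(207.5/132.5)/(2π×0.0502×1) = 1.422 K/W
R_outer film = 1/(h_o·2πr_oL) = 1/(5.11×2π×0.2075×1) = 0.1501 K/W
R_total = 2.638 K/W
Q = ΔT/R_total = 107/2.638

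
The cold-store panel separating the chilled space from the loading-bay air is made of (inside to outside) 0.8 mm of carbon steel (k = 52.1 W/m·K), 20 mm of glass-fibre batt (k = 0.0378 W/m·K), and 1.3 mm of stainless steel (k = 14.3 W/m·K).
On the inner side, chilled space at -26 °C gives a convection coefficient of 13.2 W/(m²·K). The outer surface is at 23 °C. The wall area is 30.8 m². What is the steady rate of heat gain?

Q ≈ 2490 W

Series thermal resistances:
R_inner film = 1/(h_i·A) = 1/(13.2×30.8) = 0.00246 K/W
R_carbon steel = L/(kA) = 0.0008/(52.1×30.8) = 4.985×10^-7 K/W
R_glass-fibre batt = L/(kA) = 0.02/(0.0378×30.8) = 0.01718 K/W
R_stainless steel = L/(kA) = 0.0013/(14.3×30.8) = 2.952×10^-6 K/W
R_total = 0.01964 K/W
Q = ΔT / R_total = 49 / 0.01964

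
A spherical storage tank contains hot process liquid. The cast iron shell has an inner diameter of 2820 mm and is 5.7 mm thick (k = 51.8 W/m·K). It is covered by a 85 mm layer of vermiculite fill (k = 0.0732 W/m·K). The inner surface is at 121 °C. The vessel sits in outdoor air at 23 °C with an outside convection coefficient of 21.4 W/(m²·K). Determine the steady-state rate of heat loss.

For a spherical shell R = (1/r₁ − 1/r₂)/(4πk); film R = 1/(h·4πr²). In series:
R_cast iron shell = (1/1.41 − 1/1.4157)/(4π×51.8) = 4.387×10^-6 K/W
R_vermiculite fill = (1/1.4157 − 1/1.5007)/(4π×0.0732) = 0.04349 K/W
R_outer film = 1/(h·4πr_o²) = 1/(21.4×4π×1.5007²) = 0.001651 K/W
R_total = 0.04515 K/W
Q = ΔT/R_total = 98/0.04515

Q ≈ 2170 W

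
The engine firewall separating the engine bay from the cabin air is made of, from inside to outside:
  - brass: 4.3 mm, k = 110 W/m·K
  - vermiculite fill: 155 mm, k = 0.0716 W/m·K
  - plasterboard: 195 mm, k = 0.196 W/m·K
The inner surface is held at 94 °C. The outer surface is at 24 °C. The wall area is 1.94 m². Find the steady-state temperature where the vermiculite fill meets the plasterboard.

Model the wall as resistances in series:
R_brass = L/(kA) = 0.0043/(110×1.94) = 2.015×10^-5 K/W
R_vermiculite fill = L/(kA) = 0.155/(0.0716×1.94) = 1.116 K/W
R_plasterboard = L/(kA) = 0.195/(0.196×1.94) = 0.5128 K/W
R_total = 1.629 K/W;  Q = ΔT/R_total = 70/1.629 = 42.98 W
T_interface = T_inner − Q·ΣR(inner→interface) = 94 − 43×1.116

T ≈ 46 °C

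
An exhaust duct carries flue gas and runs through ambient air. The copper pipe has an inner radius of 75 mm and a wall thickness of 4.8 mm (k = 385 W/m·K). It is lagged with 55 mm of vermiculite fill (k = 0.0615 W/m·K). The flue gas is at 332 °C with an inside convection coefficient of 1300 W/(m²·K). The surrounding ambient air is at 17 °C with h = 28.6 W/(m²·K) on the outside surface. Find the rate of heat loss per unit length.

Radial resistances (cylindrical: R_cond = ln(r_o/r_i)/(2πkL), R_conv = 1/(h·2πrL)):
R_inner film = 1/(h_i·2πr₁L) = 1/(1300×2π×0.075×1) = 0.001632 K/W
R_copper pipe wall = ln(79.8/75)/(2π×385×1) = 2.564×10^-5 K/W
R_vermiculite fill = ln(134.8/79.8)/(2π×0.0615×1) = 1.357 K/W
R_outer film = 1/(h_o·2πr_oL) = 1/(28.6×2π×0.1348×1) = 0.04128 K/W
R_total = 1.4 K/W
Q = ΔT/R_total = 315/1.4

q′ ≈ 225 W/m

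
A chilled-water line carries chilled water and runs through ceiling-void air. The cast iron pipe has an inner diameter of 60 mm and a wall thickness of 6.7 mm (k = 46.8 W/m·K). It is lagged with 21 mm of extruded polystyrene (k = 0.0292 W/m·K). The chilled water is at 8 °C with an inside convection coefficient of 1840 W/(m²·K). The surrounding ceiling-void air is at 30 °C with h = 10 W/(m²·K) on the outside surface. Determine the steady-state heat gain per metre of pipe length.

q′ ≈ 8.01 W/m

For a radial system each layer contributes R = ln(r_out/r_in)/(2πkL); films add R = 1/(hA).
R_inner film = 1/(h_i·2πr₁L) = 1/(1840×2π×0.03×1) = 0.002883 K/W
R_cast iron pipe wall = ln(36.7/30)/(2π×46.8×1) = 6.855×10^-4 K/W
R_extruded polystyrene = ln(57.7/36.7)/(2π×0.0292×1) = 2.466 K/W
R_outer film = 1/(h_o·2πr_oL) = 1/(10×2π×0.0577×1) = 0.2758 K/W
R_total = 2.746 K/W
Q = ΔT/R_total = 22/2.746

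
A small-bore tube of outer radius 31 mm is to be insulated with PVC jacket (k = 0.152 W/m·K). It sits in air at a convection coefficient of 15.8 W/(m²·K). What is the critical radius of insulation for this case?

For a cylinder r_cr = k/h = 0.152/15.8
r_cr = 9.62 mm; since the bare radius (31 mm) is above r_cr, any added insulation will reduce heat loss.

r_cr ≈ 9.62 mm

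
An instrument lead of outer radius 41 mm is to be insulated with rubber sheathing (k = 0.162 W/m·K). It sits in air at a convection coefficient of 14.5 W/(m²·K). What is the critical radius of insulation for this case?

r_cr ≈ 11.2 mm

For a cylinder r_cr = k/h = 0.162/14.5
r_cr = 11.2 mm; since the bare radius (41 mm) is above r_cr, any added insulation will reduce heat loss.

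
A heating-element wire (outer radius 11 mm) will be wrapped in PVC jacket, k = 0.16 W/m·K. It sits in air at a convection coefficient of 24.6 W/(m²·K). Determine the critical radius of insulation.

For a cylinder r_cr = k/h = 0.16/24.6
r_cr = 6.5 mm; since the bare radius (11 mm) is above r_cr, any added insulation will reduce heat loss.

r_cr ≈ 6.5 mm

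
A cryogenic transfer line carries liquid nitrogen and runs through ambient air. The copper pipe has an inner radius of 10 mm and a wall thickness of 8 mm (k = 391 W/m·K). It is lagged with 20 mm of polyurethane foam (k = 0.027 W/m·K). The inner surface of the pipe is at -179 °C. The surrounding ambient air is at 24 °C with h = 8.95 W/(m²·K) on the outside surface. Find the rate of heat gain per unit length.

q′ ≈ 41.7 W/m

Cylindrical conduction, so R = ln(r₂/r₁)/(2πkL) per layer, in series:
R_copper pipe wall = ln(18/10)/(2π×391×1) = 2.393×10^-4 K/W
R_polyurethane foam = ln(38/18)/(2π×0.027×1) = 4.405 K/W
R_outer film = 1/(h_o·2πr_oL) = 1/(8.95×2π×0.038×1) = 0.468 K/W
R_total = 4.873 K/W
Q = ΔT/R_total = 203/4.873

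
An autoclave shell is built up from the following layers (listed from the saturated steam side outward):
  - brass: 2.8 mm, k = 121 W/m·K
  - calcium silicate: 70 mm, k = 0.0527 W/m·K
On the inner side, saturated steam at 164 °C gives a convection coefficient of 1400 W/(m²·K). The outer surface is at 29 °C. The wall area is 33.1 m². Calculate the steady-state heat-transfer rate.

Q ≈ 3360 W

Series thermal resistances:
R_inner film = 1/(h_i·A) = 1/(1400×33.1) = 2.158×10^-5 K/W
R_brass = L/(kA) = 0.0028/(121×33.1) = 6.991×10^-7 K/W
R_calcium silicate = L/(kA) = 0.07/(0.0527×33.1) = 0.04013 K/W
R_total = 0.04015 K/W
Q = ΔT / R_total = 135 / 0.04015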